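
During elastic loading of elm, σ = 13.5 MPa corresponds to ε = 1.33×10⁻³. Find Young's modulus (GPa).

E = σ/ε = 13.5 MPa / 1.33×10⁻³ = 10150 MPa = 10.2 GPa.

10.2 GPa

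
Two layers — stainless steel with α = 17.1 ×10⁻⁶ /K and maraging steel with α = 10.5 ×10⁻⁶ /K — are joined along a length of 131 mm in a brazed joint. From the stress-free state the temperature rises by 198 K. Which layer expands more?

stainless steel

α(stainless steel) = 17.1×10⁻⁶/K vs α(maraging steel) = 10.5×10⁻⁶/K.
Higher α expands more for the same ΔT: stainless steel.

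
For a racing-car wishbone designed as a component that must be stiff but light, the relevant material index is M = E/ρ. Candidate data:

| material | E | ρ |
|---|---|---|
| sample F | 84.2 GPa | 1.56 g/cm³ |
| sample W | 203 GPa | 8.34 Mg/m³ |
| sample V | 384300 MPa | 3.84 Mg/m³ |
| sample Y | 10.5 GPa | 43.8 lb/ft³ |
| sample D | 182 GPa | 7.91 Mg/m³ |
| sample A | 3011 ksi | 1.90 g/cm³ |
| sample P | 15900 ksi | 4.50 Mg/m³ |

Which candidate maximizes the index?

sample V

In SI units:
  sample F: E = 84.20 GPa, ρ = 1560 kg/m³
  sample W: E = 203.0 GPa, ρ = 8340 kg/m³
  sample V: E = 384.3 GPa, ρ = 3840 kg/m³
  sample Y: E = 10.50 GPa, ρ = 701.6 kg/m³
  sample D: E = 182.0 GPa, ρ = 7910 kg/m³
  sample A: E = 20.76 GPa, ρ = 1900 kg/m³
  sample P: E = 109.6 GPa, ρ = 4500 kg/m³
  sample V: M = 100 MN·m/kg
  sample F: M = 54.0 MN·m/kg
  sample P: M = 24.4 MN·m/kg
  sample W: M = 24.3 MN·m/kg
  sample D: M = 23.0 MN·m/kg
  sample Y: M = 15.0 MN·m/kg
  sample A: M = 10.9 MN·m/kg
The maximum is for sample V.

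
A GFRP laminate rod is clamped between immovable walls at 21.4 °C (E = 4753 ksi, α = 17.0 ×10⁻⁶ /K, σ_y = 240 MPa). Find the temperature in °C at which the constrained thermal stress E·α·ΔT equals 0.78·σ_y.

357 °C

E = 4753 ksi = 32.77 GPa.
E·α·ΔT = 187.2 MPa ⇒ ΔT = 187.2 / (32.77×10³ × 17.0×10⁻⁶) = 336.0 K.
T = 21.4 + 336.0 = 357.4 °C.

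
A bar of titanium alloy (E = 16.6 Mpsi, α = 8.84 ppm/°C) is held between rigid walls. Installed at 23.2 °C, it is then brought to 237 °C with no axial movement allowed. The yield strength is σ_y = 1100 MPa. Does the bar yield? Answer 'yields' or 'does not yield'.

does not yield

E = 16.6 Mpsi = 114.5 GPa.
ΔT = 213.8 K. Constrained thermal stress σ = E·α·ΔT = 114.5×10³ MPa × 8.84×10⁻⁶ × 213.8 = 216 MPa (compressive).
Compare to σ_y = 1100 MPa: σ < σ_y, so it does not yield.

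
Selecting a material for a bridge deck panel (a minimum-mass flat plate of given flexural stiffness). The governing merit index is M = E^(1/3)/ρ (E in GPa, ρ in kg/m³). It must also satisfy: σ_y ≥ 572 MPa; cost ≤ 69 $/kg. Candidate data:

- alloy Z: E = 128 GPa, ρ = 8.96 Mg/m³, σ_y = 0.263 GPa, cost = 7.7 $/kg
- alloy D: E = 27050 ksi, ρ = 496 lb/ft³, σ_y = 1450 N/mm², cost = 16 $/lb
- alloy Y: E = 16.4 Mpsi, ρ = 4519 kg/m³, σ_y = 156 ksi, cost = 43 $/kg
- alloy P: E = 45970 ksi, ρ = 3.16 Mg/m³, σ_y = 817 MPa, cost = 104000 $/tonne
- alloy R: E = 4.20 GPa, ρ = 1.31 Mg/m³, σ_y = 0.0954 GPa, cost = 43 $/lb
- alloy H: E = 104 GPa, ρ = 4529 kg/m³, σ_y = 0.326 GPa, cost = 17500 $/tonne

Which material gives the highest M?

alloy Y

Screen on constraints: σ_y ≥ 572 MPa; cost ≤ 69 $/kg. Survivors: alloy D, alloy Y.
Convert each candidate to consistent units, then evaluate M:
  alloy D: E = 186.5 GPa, ρ = 7945 kg/m³
  alloy Y: E = 113.1 GPa, ρ = 4519 kg/m³
  alloy Y: M = 1.07×10⁻³
  alloy D: M = 0.719×10⁻³
The maximum is for alloy Y.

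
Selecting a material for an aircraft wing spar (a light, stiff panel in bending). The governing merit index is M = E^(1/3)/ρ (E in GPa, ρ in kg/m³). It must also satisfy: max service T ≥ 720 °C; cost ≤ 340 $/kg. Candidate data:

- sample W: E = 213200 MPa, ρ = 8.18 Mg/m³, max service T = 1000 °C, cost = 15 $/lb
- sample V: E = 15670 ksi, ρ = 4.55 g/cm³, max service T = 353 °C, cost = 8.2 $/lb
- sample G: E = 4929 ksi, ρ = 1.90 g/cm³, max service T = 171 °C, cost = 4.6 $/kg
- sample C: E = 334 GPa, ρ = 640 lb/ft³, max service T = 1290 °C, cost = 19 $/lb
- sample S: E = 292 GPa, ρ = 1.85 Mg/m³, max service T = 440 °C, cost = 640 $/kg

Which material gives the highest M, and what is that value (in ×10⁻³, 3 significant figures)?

Screen on constraints: max service T ≥ 720 °C; cost ≤ 340 $/kg. Survivors: sample W, sample C.
Convert each candidate to consistent units, then evaluate M:
  sample W: E = 213.2 GPa, ρ = 8180 kg/m³
  sample C: E = 334.0 GPa, ρ = 10250 kg/m³
  sample W: M = 0.730×10⁻³
  sample C: M = 0.677×10⁻³
Highest index: sample W.

sample W, M = 0.730×10⁻³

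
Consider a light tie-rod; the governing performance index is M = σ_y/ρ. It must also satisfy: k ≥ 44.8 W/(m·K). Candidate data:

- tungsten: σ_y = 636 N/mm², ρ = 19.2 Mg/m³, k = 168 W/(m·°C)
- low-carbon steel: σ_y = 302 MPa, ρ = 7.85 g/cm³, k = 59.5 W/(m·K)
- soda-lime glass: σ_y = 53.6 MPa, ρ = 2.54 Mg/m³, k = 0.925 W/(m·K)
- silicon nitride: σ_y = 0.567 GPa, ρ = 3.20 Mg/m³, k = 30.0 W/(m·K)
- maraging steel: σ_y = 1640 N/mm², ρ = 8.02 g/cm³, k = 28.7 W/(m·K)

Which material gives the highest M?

Screen on constraints: k ≥ 44.8 W/(m·K). Survivors: tungsten, low-carbon steel.
Putting every candidate on a common basis:
  tungsten: σ_y = 636.0 MPa, ρ = 19200 kg/m³
  low-carbon steel: σ_y = 302.0 MPa, ρ = 7850 kg/m³
  low-carbon steel: M = 38.5 kN·m/kg
  tungsten: M = 33.1 kN·m/kg
Highest index: low-carbon steel.

low-carbon steel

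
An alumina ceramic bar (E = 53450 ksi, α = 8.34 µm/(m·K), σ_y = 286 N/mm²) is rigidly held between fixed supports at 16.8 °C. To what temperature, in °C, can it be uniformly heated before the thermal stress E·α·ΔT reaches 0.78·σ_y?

E = 53450 ksi = 368.5 GPa.
σ_y = 286 N/mm² = 286.0 MPa.
E·α·ΔT = 223.1 MPa ⇒ ΔT = 223.1 / (368.5×10³ × 8.34×10⁻⁶) = 72.58 K.
T = 16.8 + 72.58 = 89.38 °C.

89.4 °C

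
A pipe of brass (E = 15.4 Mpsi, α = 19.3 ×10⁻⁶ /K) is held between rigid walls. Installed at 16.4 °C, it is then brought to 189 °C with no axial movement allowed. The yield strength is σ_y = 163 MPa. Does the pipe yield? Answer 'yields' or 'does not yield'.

E = 15.4 Mpsi = 106.2 GPa.
ΔT = 172.6 K. Constrained thermal stress σ = E·α·ΔT = 106.2×10³ MPa × 19.3×10⁻⁶ × 172.6 = 354 MPa (compressive).
Compare to σ_y = 163 MPa: σ ≥ σ_y, so it yields.

yields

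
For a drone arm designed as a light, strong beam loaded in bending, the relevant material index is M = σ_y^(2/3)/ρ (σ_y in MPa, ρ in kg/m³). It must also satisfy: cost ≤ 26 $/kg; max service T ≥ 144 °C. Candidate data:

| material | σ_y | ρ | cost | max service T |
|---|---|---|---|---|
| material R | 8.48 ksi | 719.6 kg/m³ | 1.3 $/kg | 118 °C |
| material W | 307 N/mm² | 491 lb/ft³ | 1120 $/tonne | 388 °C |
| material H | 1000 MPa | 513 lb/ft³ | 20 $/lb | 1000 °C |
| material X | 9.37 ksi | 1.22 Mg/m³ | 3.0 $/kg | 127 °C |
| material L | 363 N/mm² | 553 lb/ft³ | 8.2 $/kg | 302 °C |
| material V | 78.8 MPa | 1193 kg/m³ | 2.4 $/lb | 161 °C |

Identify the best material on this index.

Screen on constraints: cost ≤ 26 $/kg; max service T ≥ 144 °C. Survivors: material W, material L, material V.
Putting every candidate on a common basis:
  material W: σ_y = 307.0 MPa, ρ = 7865 kg/m³
  material L: σ_y = 363.0 MPa, ρ = 8858 kg/m³
  material V: σ_y = 78.80 MPa, ρ = 1193 kg/m³
  material V: M = 15.4×10⁻³
  material W: M = 5.79×10⁻³
  material L: M = 5.74×10⁻³
Material V ranks first.

material V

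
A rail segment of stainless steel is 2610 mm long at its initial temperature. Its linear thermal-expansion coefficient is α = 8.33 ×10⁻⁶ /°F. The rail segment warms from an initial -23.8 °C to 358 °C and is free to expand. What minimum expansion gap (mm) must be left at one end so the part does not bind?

14.9 mm

Convert α: 8.33×10⁻⁶/°F × (9/5) = 15.0×10⁻⁶/K.
ΔT = 358 − (-23.8) = 381.8 K.
ΔL = α·L₀·ΔT = 15.0×10⁻⁶ × 2610 mm × 381.8 K = 14.9 mm.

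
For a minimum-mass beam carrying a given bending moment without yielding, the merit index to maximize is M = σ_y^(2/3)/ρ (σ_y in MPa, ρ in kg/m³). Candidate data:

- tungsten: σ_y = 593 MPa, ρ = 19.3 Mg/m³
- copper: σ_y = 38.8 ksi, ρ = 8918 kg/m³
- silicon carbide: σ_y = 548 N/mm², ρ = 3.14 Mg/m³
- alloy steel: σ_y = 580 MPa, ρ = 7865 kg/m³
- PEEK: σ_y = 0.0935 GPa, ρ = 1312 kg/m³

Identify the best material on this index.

Putting every candidate on a common basis:
  tungsten: σ_y = 593.0 MPa, ρ = 19300 kg/m³
  copper: σ_y = 267.5 MPa, ρ = 8918 kg/m³
  silicon carbide: σ_y = 548.0 MPa, ρ = 3140 kg/m³
  alloy steel: σ_y = 580.0 MPa, ρ = 7865 kg/m³
  PEEK: σ_y = 93.50 MPa, ρ = 1312 kg/m³
  silicon carbide: M = 21.3×10⁻³
  PEEK: M = 15.7×10⁻³
  alloy steel: M = 8.84×10⁻³
  copper: M = 4.66×10⁻³
  tungsten: M = 3.66×10⁻³
The maximum is for silicon carbide.

silicon carbide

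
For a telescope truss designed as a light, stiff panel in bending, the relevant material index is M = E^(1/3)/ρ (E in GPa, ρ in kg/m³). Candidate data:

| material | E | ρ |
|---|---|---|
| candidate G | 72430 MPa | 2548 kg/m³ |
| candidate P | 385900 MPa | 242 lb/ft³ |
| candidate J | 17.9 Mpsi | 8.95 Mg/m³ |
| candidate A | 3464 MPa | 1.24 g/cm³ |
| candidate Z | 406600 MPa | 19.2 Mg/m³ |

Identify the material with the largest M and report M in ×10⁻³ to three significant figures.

In SI units:
  candidate G: E = 72.43 GPa, ρ = 2548 kg/m³
  candidate P: E = 385.9 GPa, ρ = 3876 kg/m³
  candidate J: E = 123.4 GPa, ρ = 8950 kg/m³
  candidate A: E = 3.464 GPa, ρ = 1240 kg/m³
  candidate Z: E = 406.6 GPa, ρ = 19200 kg/m³
  candidate P: M = 1.88×10⁻³
  candidate G: M = 1.64×10⁻³
  candidate A: M = 1.22×10⁻³
  candidate J: M = 0.556×10⁻³
  candidate Z: M = 0.386×10⁻³
Highest index: candidate P.

candidate P, M = 1.88×10⁻³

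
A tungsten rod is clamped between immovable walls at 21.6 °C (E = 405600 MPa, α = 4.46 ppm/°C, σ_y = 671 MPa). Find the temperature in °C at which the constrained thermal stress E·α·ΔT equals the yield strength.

E = 405600 MPa = 405.6 GPa.
E·α·ΔT = 671.0 MPa ⇒ ΔT = 671.0 / (405.6×10³ × 4.46×10⁻⁶) = 370.9 K.
T = 21.6 + 370.9 = 392.5 °C.

393 °C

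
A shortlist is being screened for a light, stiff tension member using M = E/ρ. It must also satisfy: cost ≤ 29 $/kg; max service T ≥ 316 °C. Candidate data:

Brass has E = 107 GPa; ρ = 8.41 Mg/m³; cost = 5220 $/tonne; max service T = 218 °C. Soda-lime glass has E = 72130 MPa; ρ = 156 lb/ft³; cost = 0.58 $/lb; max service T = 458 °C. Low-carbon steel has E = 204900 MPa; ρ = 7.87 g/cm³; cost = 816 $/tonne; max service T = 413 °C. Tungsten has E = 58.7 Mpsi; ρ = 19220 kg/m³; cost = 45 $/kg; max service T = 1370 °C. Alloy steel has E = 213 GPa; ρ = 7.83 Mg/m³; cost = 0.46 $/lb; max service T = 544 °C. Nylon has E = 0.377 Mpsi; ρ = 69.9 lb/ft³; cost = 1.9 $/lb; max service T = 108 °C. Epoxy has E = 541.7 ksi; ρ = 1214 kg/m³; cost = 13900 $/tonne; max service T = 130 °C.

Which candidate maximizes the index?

Screen on constraints: cost ≤ 29 $/kg; max service T ≥ 316 °C. Survivors: soda-lime glass, low-carbon steel, alloy steel.
Normalizing units and computing the index:
  soda-lime glass: E = 72.13 GPa, ρ = 2499 kg/m³
  low-carbon steel: E = 204.9 GPa, ρ = 7870 kg/m³
  alloy steel: E = 213.0 GPa, ρ = 7830 kg/m³
  soda-lime glass: M = 28.9 MN·m/kg
  alloy steel: M = 27.2 MN·m/kg
  low-carbon steel: M = 26.0 MN·m/kg
Soda-lime glass ranks first.

soda-lime glass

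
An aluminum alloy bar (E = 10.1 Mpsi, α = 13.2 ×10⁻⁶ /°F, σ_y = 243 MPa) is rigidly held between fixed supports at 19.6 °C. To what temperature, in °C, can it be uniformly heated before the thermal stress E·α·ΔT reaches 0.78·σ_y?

134 °C

E = 10.1 Mpsi = 69.64 GPa.
α = 13.2×10⁻⁶/°F × 9/5 = 23.8×10⁻⁶/K.
E·α·ΔT = 189.5 MPa ⇒ ΔT = 189.5 / (69.64×10³ × 23.8×10⁻⁶) = 114.6 K.
T = 19.6 + 114.6 = 134.2 °C.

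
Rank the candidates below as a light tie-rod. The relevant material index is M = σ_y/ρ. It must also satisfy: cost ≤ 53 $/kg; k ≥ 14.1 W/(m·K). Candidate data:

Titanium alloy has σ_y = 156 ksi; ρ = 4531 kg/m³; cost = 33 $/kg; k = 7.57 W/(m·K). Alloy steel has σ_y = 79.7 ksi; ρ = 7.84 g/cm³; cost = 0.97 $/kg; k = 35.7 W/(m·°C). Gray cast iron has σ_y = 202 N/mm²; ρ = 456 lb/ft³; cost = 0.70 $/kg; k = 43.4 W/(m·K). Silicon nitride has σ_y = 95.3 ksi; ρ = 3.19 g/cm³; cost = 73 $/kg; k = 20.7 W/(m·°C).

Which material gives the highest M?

alloy steel

Screen on constraints: cost ≤ 53 $/kg; k ≥ 14.1 W/(m·K). Survivors: alloy steel, gray cast iron.
Putting every candidate on a common basis:
  alloy steel: σ_y = 549.5 MPa, ρ = 7840 kg/m³
  gray cast iron: σ_y = 202.0 MPa, ρ = 7304 kg/m³
  alloy steel: M = 70.1 kN·m/kg
  gray cast iron: M = 27.7 kN·m/kg
Alloy steel has the largest M.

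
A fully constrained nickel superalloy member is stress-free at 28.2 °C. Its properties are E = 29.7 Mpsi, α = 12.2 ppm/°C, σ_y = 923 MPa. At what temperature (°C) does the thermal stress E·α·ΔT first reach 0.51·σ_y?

E = 29.7 Mpsi = 204.8 GPa.
E·α·ΔT = 470.7 MPa ⇒ ΔT = 470.7 / (204.8×10³ × 12.2×10⁻⁶) = 188.4 K.
T = 28.2 + 188.4 = 216.6 °C.

217 °C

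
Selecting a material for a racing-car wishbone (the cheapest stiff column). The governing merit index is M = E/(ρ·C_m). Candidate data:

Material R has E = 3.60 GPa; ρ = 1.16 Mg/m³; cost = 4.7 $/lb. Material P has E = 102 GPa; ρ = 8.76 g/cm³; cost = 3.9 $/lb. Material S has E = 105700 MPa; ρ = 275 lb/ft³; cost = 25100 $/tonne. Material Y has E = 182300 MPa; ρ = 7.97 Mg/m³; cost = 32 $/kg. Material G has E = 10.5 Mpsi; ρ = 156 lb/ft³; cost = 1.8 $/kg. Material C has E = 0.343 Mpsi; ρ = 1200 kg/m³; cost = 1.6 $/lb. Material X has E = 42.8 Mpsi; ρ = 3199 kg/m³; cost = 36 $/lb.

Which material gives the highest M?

Putting every candidate on a common basis:
  material R: E = 3.600 GPa, ρ = 1160 kg/m³, cost = 10.36 $/kg
  material P: E = 102.0 GPa, ρ = 8760 kg/m³, cost = 8.598 $/kg
  material S: E = 105.7 GPa, ρ = 4405 kg/m³, cost = 25.10 $/kg
  material Y: E = 182.3 GPa, ρ = 7970 kg/m³, cost = 32.00 $/kg
  material G: E = 72.39 GPa, ρ = 2499 kg/m³, cost = 1.800 $/kg
  material C: E = 2.365 GPa, ρ = 1200 kg/m³, cost = 3.527 $/kg
  material X: E = 295.1 GPa, ρ = 3199 kg/m³, cost = 79.37 $/kg
  material G: M = 16.1 MN·m per $
  material P: M = 1.35 MN·m per $
  material X: M = 1.16 MN·m per $
  material S: M = 0.956 MN·m per $
  material Y: M = 0.715 MN·m per $
  material C: M = 0.559 MN·m per $
  material R: M = 0.300 MN·m per $
Highest index: material G.

material G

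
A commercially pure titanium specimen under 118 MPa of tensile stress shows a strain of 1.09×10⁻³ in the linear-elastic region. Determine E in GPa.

108 GPa

E = σ/ε = 118 MPa / 1.09×10⁻³ = 108300 MPa = 108 GPa.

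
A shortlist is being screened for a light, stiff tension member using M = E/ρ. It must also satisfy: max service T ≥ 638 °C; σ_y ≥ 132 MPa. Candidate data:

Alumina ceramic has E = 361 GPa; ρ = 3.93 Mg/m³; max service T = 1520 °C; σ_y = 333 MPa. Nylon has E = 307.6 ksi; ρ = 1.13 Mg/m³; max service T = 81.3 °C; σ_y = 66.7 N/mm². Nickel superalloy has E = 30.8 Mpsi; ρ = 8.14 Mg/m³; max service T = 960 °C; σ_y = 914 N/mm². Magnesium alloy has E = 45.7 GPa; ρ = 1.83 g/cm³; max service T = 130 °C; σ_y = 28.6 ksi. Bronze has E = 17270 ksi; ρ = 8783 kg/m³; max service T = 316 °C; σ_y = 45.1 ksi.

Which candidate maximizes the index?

alumina ceramic

Screen on constraints: max service T ≥ 638 °C; σ_y ≥ 132 MPa. Survivors: alumina ceramic, nickel superalloy.
After converting to SI:
  alumina ceramic: E = 361.0 GPa, ρ = 3930 kg/m³
  nickel superalloy: E = 212.4 GPa, ρ = 8140 kg/m³
  alumina ceramic: M = 91.9 MN·m/kg
  nickel superalloy: M = 26.1 MN·m/kg
Alumina ceramic has the largest M.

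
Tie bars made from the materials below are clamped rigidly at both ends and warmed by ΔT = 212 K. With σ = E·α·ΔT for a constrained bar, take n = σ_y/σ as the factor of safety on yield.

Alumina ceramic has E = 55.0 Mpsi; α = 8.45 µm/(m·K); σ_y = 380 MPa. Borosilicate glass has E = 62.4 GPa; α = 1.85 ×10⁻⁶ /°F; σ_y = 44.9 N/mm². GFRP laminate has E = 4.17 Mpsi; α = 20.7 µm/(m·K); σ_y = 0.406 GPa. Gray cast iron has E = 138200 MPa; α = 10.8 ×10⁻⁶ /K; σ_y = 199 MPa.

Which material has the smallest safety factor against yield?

With everything in SI (GPa, ×10⁻⁶/K, MPa):
  alumina ceramic: E = 379.2, α = 8.45, σ_y = 380.0 → σ = 679 MPa, n = 0.559
  borosilicate glass: E = 62.40, α = 3.33, σ_y = 44.90 → σ = 44.1 MPa, n = 1.02
  GFRP laminate: E = 28.75, α = 20.7, σ_y = 406.0 → σ = 126 MPa, n = 3.22
  gray cast iron: E = 138.2, α = 10.8, σ_y = 199.0 → σ = 316 MPa, n = 0.629
Alumina ceramic has the lowest safety factor, n = 0.559.

alumina ceramic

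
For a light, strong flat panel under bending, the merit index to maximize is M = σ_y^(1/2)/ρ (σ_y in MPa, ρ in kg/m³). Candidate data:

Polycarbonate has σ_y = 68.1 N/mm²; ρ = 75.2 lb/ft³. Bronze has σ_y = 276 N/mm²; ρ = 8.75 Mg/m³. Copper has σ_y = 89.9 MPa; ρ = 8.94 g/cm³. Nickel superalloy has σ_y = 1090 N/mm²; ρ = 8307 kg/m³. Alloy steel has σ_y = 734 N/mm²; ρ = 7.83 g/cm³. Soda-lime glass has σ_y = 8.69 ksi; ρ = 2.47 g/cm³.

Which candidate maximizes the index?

Normalizing units and computing the index:
  polycarbonate: σ_y = 68.10 MPa, ρ = 1205 kg/m³
  bronze: σ_y = 276.0 MPa, ρ = 8750 kg/m³
  copper: σ_y = 89.90 MPa, ρ = 8940 kg/m³
  nickel superalloy: σ_y = 1090 MPa, ρ = 8307 kg/m³
  alloy steel: σ_y = 734.0 MPa, ρ = 7830 kg/m³
  soda-lime glass: σ_y = 59.92 MPa, ρ = 2470 kg/m³
  polycarbonate: M = 6.85×10⁻³
  nickel superalloy: M = 3.97×10⁻³
  alloy steel: M = 3.46×10⁻³
  soda-lime glass: M = 3.13×10⁻³
  bronze: M = 1.90×10⁻³
  copper: M = 1.06×10⁻³
Highest index: polycarbonate.

polycarbonate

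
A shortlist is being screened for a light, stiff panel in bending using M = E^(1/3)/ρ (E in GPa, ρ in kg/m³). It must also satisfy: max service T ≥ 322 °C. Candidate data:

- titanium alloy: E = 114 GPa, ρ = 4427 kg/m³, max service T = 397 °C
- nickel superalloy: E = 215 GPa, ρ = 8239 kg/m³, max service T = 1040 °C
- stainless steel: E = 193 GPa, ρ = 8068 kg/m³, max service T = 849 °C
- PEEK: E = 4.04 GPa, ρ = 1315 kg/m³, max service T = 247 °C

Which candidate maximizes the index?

Screen on constraints: max service T ≥ 322 °C. Survivors: titanium alloy, nickel superalloy, stainless steel.
Evaluate M for each candidate:
  titanium alloy: M = 1.10×10⁻³
  nickel superalloy: M = 0.727×10⁻³
  stainless steel: M = 0.716×10⁻³
Titanium alloy has the largest M.

titanium alloy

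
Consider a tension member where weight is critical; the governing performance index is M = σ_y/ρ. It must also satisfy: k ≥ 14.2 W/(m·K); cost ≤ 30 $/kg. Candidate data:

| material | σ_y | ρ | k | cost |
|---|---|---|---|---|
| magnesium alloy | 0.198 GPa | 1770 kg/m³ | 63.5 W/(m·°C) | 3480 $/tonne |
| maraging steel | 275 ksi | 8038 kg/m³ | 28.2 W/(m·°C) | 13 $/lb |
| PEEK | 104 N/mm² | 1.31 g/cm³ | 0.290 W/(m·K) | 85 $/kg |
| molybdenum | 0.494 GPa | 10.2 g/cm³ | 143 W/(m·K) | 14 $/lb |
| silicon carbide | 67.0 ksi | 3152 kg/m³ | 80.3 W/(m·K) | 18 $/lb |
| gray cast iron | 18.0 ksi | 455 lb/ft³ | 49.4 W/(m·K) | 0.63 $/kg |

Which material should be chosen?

Screen on constraints: k ≥ 14.2 W/(m·K); cost ≤ 30 $/kg. Survivors: magnesium alloy, maraging steel, gray cast iron.
After converting to SI:
  magnesium alloy: σ_y = 198.0 MPa, ρ = 1770 kg/m³
  maraging steel: σ_y = 1896 MPa, ρ = 8038 kg/m³
  gray cast iron: σ_y = 124.1 MPa, ρ = 7288 kg/m³
  maraging steel: M = 236 kN·m/kg
  magnesium alloy: M = 112 kN·m/kg
  gray cast iron: M = 17.0 kN·m/kg
Highest index: maraging steel.

maraging steel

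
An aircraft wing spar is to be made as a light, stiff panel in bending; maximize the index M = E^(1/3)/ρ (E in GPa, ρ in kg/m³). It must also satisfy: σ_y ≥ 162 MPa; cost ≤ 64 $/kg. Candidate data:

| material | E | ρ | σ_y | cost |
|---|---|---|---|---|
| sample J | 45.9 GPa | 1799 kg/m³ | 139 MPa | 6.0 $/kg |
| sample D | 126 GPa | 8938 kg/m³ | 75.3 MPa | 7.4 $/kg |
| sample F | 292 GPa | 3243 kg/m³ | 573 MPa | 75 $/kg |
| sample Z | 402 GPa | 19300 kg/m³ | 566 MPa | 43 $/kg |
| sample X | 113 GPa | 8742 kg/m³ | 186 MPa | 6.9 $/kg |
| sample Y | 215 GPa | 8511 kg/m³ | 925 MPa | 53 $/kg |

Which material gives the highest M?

Screen on constraints: σ_y ≥ 162 MPa; cost ≤ 64 $/kg. Survivors: sample Z, sample X, sample Y.
Per-candidate index values:
  sample Y: M = 0.704×10⁻³
  sample X: M = 0.553×10⁻³
  sample Z: M = 0.382×10⁻³
Sample Y has the largest M.

sample Y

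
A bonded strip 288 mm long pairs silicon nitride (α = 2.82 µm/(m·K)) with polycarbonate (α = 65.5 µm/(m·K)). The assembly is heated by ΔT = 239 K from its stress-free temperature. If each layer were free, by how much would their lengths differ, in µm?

4310 µm

Δα = |2.82 − 65.5|×10⁻⁶/K = 62.7×10⁻⁶/K.
ΔL_mismatch = Δα·L·ΔT = 62.7×10⁻⁶ × 288.0 mm × 239.0 K = 4310 µm.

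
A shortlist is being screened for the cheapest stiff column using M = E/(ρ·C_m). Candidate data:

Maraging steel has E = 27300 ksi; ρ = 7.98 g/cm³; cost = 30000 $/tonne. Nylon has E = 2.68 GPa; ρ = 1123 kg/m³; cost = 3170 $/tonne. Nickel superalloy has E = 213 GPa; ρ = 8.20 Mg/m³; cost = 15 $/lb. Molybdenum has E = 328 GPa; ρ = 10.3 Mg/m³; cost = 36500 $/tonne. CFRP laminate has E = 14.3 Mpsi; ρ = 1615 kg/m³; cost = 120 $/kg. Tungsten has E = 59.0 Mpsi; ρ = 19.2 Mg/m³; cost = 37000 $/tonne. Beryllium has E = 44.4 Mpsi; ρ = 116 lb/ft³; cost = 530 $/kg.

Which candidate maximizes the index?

Normalizing units and computing the index:
  maraging steel: E = 188.2 GPa, ρ = 7980 kg/m³, cost = 30.00 $/kg
  nylon: E = 2.680 GPa, ρ = 1123 kg/m³, cost = 3.170 $/kg
  nickel superalloy: E = 213.0 GPa, ρ = 8200 kg/m³, cost = 33.07 $/kg
  molybdenum: E = 328.0 GPa, ρ = 10300 kg/m³, cost = 36.50 $/kg
  CFRP laminate: E = 98.60 GPa, ρ = 1615 kg/m³, cost = 120.0 $/kg
  tungsten: E = 406.8 GPa, ρ = 19200 kg/m³, cost = 37.00 $/kg
  beryllium: E = 306.1 GPa, ρ = 1858 kg/m³, cost = 530.0 $/kg
  molybdenum: M = 0.872 MN·m per $
  maraging steel: M = 0.786 MN·m per $
  nickel superalloy: M = 0.786 MN·m per $
  nylon: M = 0.753 MN·m per $
  tungsten: M = 0.573 MN·m per $
  CFRP laminate: M = 0.509 MN·m per $
  beryllium: M = 0.311 MN·m per $
Highest index: molybdenum.

molybdenum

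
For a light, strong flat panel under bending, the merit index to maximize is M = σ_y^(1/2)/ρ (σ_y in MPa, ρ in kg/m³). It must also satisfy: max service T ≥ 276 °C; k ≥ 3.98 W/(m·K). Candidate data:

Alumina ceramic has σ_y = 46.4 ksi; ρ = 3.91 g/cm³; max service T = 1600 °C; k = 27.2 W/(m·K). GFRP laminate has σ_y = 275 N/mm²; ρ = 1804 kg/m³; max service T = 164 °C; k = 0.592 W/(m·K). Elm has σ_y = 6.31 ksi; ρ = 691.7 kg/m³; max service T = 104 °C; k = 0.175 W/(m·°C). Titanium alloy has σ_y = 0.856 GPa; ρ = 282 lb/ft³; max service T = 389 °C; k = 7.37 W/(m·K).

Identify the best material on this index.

Screen on constraints: max service T ≥ 276 °C; k ≥ 3.98 W/(m·K). Survivors: alumina ceramic, titanium alloy.
In SI units:
  alumina ceramic: σ_y = 319.9 MPa, ρ = 3910 kg/m³
  titanium alloy: σ_y = 856.0 MPa, ρ = 4517 kg/m³
  titanium alloy: M = 6.48×10⁻³
  alumina ceramic: M = 4.57×10⁻³
Highest index: titanium alloy.

titanium alloy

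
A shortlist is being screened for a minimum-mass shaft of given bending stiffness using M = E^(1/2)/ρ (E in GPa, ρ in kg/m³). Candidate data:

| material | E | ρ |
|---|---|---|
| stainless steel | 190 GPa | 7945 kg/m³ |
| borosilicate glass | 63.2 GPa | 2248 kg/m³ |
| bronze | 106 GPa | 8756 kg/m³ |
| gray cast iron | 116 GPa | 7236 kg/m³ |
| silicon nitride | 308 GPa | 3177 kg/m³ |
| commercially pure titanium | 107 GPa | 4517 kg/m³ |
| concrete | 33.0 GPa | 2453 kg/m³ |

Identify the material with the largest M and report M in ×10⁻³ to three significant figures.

Evaluate M for each candidate:
  silicon nitride: M = 5.52×10⁻³
  borosilicate glass: M = 3.54×10⁻³
  concrete: M = 2.34×10⁻³
  commercially pure titanium: M = 2.29×10⁻³
  stainless steel: M = 1.73×10⁻³
  gray cast iron: M = 1.49×10⁻³
  bronze: M = 1.18×10⁻³
The maximum is for silicon nitride.

silicon nitride, M = 5.52×10⁻³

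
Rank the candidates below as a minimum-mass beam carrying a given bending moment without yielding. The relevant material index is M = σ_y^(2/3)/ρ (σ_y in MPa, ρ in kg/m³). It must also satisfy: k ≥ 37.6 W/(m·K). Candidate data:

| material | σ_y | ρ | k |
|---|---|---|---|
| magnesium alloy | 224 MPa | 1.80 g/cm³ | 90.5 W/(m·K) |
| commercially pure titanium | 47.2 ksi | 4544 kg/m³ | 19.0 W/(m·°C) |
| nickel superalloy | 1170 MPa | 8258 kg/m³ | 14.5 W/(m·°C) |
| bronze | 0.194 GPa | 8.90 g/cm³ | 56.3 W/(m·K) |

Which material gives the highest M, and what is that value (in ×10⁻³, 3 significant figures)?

Screen on constraints: k ≥ 37.6 W/(m·K). Survivors: magnesium alloy, bronze.
Convert each candidate to consistent units, then evaluate M:
  magnesium alloy: σ_y = 224.0 MPa, ρ = 1800 kg/m³
  bronze: σ_y = 194.0 MPa, ρ = 8900 kg/m³
  magnesium alloy: M = 20.5×10⁻³
  bronze: M = 3.77×10⁻³
The maximum is for magnesium alloy.

magnesium alloy, M = 20.5×10⁻³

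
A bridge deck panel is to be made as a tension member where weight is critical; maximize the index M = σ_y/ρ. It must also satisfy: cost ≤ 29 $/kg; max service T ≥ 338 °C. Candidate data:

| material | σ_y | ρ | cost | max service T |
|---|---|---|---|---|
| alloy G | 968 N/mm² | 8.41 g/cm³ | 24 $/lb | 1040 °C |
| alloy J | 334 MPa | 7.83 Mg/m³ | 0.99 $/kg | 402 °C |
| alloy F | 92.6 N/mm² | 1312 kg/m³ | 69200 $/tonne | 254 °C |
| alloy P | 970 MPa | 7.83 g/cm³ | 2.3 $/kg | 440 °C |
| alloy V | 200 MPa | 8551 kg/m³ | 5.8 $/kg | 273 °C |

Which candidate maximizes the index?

Screen on constraints: cost ≤ 29 $/kg; max service T ≥ 338 °C. Survivors: alloy J, alloy P.
After converting to SI:
  alloy J: σ_y = 334.0 MPa, ρ = 7830 kg/m³
  alloy P: σ_y = 970.0 MPa, ρ = 7830 kg/m³
  alloy P: M = 124 kN·m/kg
  alloy J: M = 42.7 kN·m/kg
Alloy P has the largest M.

alloy P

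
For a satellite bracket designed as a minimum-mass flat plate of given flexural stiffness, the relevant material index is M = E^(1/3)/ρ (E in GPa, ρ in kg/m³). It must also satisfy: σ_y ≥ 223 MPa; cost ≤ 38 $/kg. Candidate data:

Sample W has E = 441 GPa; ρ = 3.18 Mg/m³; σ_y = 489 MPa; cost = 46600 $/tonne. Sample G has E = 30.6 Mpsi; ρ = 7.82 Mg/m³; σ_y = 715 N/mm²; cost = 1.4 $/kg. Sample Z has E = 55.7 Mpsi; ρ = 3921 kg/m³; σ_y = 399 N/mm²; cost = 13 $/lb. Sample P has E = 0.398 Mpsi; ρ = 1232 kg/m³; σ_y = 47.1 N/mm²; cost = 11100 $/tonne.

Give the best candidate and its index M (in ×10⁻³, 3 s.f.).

Screen on constraints: σ_y ≥ 223 MPa; cost ≤ 38 $/kg. Survivors: sample G, sample Z.
Normalizing units and computing the index:
  sample G: E = 211.0 GPa, ρ = 7820 kg/m³
  sample Z: E = 384.0 GPa, ρ = 3921 kg/m³
  sample Z: M = 1.85×10⁻³
  sample G: M = 0.761×10⁻³
The maximum is for sample Z.

sample Z, M = 1.85×10⁻³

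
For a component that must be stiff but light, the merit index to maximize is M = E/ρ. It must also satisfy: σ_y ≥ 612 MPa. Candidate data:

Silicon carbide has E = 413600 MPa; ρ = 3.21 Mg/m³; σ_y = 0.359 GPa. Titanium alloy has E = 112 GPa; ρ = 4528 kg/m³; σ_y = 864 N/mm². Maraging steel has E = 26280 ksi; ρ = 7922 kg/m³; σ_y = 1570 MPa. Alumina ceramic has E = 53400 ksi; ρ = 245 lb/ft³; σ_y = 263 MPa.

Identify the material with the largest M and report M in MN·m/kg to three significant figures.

Screen on constraints: σ_y ≥ 612 MPa. Survivors: titanium alloy, maraging steel.
Putting every candidate on a common basis:
  titanium alloy: E = 112.0 GPa, ρ = 4528 kg/m³
  maraging steel: E = 181.2 GPa, ρ = 7922 kg/m³
  titanium alloy: M = 24.7 MN·m/kg
  maraging steel: M = 22.9 MN·m/kg
Titanium alloy has the largest M.

titanium alloy, M = 24.7 MN·m/kg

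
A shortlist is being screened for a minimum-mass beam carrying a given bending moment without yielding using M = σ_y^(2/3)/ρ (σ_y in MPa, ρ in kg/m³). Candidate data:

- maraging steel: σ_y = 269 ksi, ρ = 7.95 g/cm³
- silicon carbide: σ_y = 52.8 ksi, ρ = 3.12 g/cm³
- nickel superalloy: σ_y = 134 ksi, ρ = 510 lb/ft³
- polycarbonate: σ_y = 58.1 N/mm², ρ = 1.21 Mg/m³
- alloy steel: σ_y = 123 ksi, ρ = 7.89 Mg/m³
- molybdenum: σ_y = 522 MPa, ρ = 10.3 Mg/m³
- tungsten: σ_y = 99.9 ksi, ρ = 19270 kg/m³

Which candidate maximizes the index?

maraging steel

Putting every candidate on a common basis:
  maraging steel: σ_y = 1855 MPa, ρ = 7950 kg/m³
  silicon carbide: σ_y = 364.0 MPa, ρ = 3120 kg/m³
  nickel superalloy: σ_y = 923.9 MPa, ρ = 8169 kg/m³
  polycarbonate: σ_y = 58.10 MPa, ρ = 1210 kg/m³
  alloy steel: σ_y = 848.1 MPa, ρ = 7890 kg/m³
  molybdenum: σ_y = 522.0 MPa, ρ = 10300 kg/m³
  tungsten: σ_y = 688.8 MPa, ρ = 19270 kg/m³
  maraging steel: M = 19.0×10⁻³
  silicon carbide: M = 16.3×10⁻³
  polycarbonate: M = 12.4×10⁻³
  nickel superalloy: M = 11.6×10⁻³
  alloy steel: M = 11.4×10⁻³
  molybdenum: M = 6.29×10⁻³
  tungsten: M = 4.05×10⁻³
The maximum is for maraging steel.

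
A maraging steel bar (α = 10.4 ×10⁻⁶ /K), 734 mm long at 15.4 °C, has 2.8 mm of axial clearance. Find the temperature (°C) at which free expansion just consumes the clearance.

382 °C

α·L₀·ΔT = 2.8 mm ⇒ ΔT = 2.8 / (10.4×10⁻⁶ × 734.0) = 366.8 K.
T = 15.4 + 366.8 = 382.2 °C.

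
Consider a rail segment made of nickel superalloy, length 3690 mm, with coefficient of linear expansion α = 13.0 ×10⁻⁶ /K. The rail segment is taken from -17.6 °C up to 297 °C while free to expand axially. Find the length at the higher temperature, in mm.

ΔT = 297 − (-17.6) = 314.6 K.
ΔL = α·L₀·ΔT = 13.0×10⁻⁶ × 3690 mm × 314.6 K = 15.1 mm.
L = L₀ + ΔL = 3690 + 15.1 = 3705.1 mm.

3705.1 mm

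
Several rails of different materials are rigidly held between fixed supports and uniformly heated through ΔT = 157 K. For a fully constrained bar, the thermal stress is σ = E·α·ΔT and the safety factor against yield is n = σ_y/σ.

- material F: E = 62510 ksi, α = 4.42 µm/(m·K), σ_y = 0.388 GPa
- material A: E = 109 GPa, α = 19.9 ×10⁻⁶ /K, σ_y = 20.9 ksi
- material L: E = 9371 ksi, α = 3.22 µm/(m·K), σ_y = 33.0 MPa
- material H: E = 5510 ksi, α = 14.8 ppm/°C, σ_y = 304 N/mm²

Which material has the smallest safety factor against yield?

material A

Converting E to GPa, α to ×10⁻⁶/K, σ_y to MPa, then σ and n for each:
  material F: E = 431.0, α = 4.42, σ_y = 388.0 → σ = 299 MPa, n = 1.30
  material A: E = 109.0, α = 19.9, σ_y = 144.1 → σ = 341 MPa, n = 0.423
  material L: E = 64.61, α = 3.22, σ_y = 33.00 → σ = 32.7 MPa, n = 1.01
  material H: E = 37.99, α = 14.8, σ_y = 304.0 → σ = 88.3 MPa, n = 3.44
Smallest n: material A with n = 0.423.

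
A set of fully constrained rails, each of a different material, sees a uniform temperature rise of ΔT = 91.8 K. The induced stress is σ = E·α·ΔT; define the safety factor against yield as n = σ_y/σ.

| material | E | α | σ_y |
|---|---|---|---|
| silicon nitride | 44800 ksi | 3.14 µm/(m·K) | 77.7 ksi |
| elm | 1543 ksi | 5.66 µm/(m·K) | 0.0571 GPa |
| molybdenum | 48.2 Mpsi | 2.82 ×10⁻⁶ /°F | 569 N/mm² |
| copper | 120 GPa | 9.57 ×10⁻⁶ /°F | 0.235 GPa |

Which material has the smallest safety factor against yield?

copper

In consistent units (E in GPa, α in ×10⁻⁶/K, σ_y in MPa):
  silicon nitride: E = 308.9, α = 3.14, σ_y = 535.7 → σ = 89.0 MPa, n = 6.02
  elm: E = 10.64, α = 5.66, σ_y = 57.10 → σ = 5.53 MPa, n = 10.3
  molybdenum: E = 332.3, α = 5.08, σ_y = 569.0 → σ = 155 MPa, n = 3.67
  copper: E = 120.0, α = 17.2, σ_y = 235.0 → σ = 190 MPa, n = 1.24
Smallest n: copper with n = 1.24.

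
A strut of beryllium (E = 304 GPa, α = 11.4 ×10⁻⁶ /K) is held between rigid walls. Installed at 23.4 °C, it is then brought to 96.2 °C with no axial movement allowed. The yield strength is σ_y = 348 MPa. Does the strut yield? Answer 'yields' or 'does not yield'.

does not yield

ΔT = 72.80 K. Constrained thermal stress σ = E·α·ΔT = 304.0×10³ MPa × 11.4×10⁻⁶ × 72.80 = 252 MPa (compressive).
Compare to σ_y = 348 MPa: σ < σ_y, so it does not yield.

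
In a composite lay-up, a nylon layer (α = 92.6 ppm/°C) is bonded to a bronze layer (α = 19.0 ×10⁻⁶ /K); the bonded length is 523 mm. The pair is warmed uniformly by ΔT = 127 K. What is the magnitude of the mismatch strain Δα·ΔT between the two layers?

Δα = |92.6 − 19.0|×10⁻⁶/K = 73.6×10⁻⁶/K.
Mismatch strain = Δα·ΔT = 73.6×10⁻⁶ × 127.0 = 9.35×10⁻³.

9.35×10⁻³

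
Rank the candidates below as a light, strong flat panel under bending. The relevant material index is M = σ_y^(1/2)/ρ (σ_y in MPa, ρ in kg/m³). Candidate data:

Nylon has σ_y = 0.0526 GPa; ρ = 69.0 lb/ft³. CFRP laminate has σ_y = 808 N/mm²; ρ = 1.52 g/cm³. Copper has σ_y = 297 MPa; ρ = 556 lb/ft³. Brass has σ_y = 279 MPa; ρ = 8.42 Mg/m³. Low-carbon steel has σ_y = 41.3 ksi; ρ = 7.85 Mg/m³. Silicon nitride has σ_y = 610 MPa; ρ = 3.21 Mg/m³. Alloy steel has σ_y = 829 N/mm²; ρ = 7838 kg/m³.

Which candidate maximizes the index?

CFRP laminate

Putting every candidate on a common basis:
  nylon: σ_y = 52.60 MPa, ρ = 1105 kg/m³
  CFRP laminate: σ_y = 808.0 MPa, ρ = 1520 kg/m³
  copper: σ_y = 297.0 MPa, ρ = 8906 kg/m³
  brass: σ_y = 279.0 MPa, ρ = 8420 kg/m³
  low-carbon steel: σ_y = 284.8 MPa, ρ = 7850 kg/m³
  silicon nitride: σ_y = 610.0 MPa, ρ = 3210 kg/m³
  alloy steel: σ_y = 829.0 MPa, ρ = 7838 kg/m³
  CFRP laminate: M = 18.7×10⁻³
  silicon nitride: M = 7.69×10⁻³
  nylon: M = 6.56×10⁻³
  alloy steel: M = 3.67×10⁻³
  low-carbon steel: M = 2.15×10⁻³
  brass: M = 1.98×10⁻³
  copper: M = 1.94×10⁻³
CFRP laminate has the largest M.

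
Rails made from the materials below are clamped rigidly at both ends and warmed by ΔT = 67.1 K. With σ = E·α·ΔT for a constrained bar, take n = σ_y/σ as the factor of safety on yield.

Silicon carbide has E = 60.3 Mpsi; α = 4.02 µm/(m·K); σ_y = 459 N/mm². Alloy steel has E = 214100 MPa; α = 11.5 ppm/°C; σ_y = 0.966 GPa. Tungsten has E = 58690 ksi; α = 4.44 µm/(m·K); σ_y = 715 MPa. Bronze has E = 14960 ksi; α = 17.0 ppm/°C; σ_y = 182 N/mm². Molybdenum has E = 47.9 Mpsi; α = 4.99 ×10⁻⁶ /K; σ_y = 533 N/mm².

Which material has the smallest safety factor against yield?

In consistent units (E in GPa, α in ×10⁻⁶/K, σ_y in MPa):
  silicon carbide: E = 415.8, α = 4.02, σ_y = 459.0 → σ = 112 MPa, n = 4.09
  alloy steel: E = 214.1, α = 11.5, σ_y = 966.0 → σ = 165 MPa, n = 5.85
  tungsten: E = 404.7, α = 4.44, σ_y = 715.0 → σ = 121 MPa, n = 5.93
  bronze: E = 103.1, α = 17.0, σ_y = 182.0 → σ = 118 MPa, n = 1.55
  molybdenum: E = 330.3, α = 4.99, σ_y = 533.0 → σ = 111 MPa, n = 4.82
Smallest n: bronze with n = 1.55.

bronze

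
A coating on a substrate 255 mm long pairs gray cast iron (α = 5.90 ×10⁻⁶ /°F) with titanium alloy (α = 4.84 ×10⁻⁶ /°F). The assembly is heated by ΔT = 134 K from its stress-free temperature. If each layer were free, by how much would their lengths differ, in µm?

65.2 µm

gray cast iron: α = 5.90×10⁻⁶/°F × 9/5 = 10.6×10⁻⁶/K.
titanium alloy: α = 4.84×10⁻⁶/°F × 9/5 = 8.71×10⁻⁶/K.
Δα = |10.6 − 8.71|×10⁻⁶/K = 1.91×10⁻⁶/K.
ΔL_mismatch = Δα·L·ΔT = 1.91×10⁻⁶ × 255.0 mm × 134.0 K = 65.2 µm.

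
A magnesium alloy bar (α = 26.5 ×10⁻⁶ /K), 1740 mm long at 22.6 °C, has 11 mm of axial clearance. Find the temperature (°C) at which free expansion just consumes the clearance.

261 °C

α·L₀·ΔT = 11.0 mm ⇒ ΔT = 11.0 / (26.5×10⁻⁶ × 1740.0) = 238.6 K.
T = 22.6 + 238.6 = 261.2 °C.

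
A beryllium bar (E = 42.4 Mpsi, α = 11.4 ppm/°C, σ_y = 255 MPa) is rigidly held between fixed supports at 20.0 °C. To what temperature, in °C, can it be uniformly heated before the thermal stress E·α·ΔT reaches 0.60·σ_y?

65.9 °C

E = 42.4 Mpsi = 292.3 GPa.
E·α·ΔT = 153.0 MPa ⇒ ΔT = 153.0 / (292.3×10³ × 11.4×10⁻⁶) = 45.91 K.
T = 20.0 + 45.91 = 65.91 °C.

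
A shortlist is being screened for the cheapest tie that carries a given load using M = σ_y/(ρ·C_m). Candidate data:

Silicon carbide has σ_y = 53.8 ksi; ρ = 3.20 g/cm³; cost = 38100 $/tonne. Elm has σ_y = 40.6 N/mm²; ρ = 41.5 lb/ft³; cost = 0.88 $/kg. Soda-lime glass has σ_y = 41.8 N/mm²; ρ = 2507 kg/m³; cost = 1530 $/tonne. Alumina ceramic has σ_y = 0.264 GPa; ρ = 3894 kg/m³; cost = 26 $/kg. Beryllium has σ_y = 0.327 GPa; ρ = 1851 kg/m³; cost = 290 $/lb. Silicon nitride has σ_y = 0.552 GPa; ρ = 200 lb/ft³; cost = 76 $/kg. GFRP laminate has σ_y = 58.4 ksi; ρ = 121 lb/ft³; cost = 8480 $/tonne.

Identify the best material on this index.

elm

Normalizing units and computing the index:
  silicon carbide: σ_y = 370.9 MPa, ρ = 3200 kg/m³, cost = 38.10 $/kg
  elm: σ_y = 40.60 MPa, ρ = 664.8 kg/m³, cost = 0.8800 $/kg
  soda-lime glass: σ_y = 41.80 MPa, ρ = 2507 kg/m³, cost = 1.530 $/kg
  alumina ceramic: σ_y = 264.0 MPa, ρ = 3894 kg/m³, cost = 26.00 $/kg
  beryllium: σ_y = 327.0 MPa, ρ = 1851 kg/m³, cost = 639.3 $/kg
  silicon nitride: σ_y = 552.0 MPa, ρ = 3204 kg/m³, cost = 76.00 $/kg
  GFRP laminate: σ_y = 402.7 MPa, ρ = 1938 kg/m³, cost = 8.480 $/kg
  elm: M = 69.4 kN·m per $
  GFRP laminate: M = 24.5 kN·m per $
  soda-lime glass: M = 10.9 kN·m per $
  silicon carbide: M = 3.04 kN·m per $
  alumina ceramic: M = 2.61 kN·m per $
  silicon nitride: M = 2.27 kN·m per $
  beryllium: M = 0.276 kN·m per $
Elm ranks first.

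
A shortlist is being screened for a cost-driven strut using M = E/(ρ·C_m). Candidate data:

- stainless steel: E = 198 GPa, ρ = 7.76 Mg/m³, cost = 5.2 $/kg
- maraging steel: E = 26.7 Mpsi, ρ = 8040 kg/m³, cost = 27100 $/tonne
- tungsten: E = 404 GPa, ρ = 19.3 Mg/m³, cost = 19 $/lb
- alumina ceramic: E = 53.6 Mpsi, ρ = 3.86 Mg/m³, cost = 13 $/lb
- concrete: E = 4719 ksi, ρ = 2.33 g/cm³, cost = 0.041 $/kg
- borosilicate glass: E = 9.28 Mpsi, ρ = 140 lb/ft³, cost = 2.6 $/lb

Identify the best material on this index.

concrete

After converting to SI:
  stainless steel: E = 198.0 GPa, ρ = 7760 kg/m³, cost = 5.200 $/kg
  maraging steel: E = 184.1 GPa, ρ = 8040 kg/m³, cost = 27.10 $/kg
  tungsten: E = 404.0 GPa, ρ = 19300 kg/m³, cost = 41.89 $/kg
  alumina ceramic: E = 369.6 GPa, ρ = 3860 kg/m³, cost = 28.66 $/kg
  concrete: E = 32.54 GPa, ρ = 2330 kg/m³, cost = 0.04100 $/kg
  borosilicate glass: E = 63.98 GPa, ρ = 2243 kg/m³, cost = 5.732 $/kg
  concrete: M = 341 MN·m per $
  borosilicate glass: M = 4.98 MN·m per $
  stainless steel: M = 4.91 MN·m per $
  alumina ceramic: M = 3.34 MN·m per $
  maraging steel: M = 0.845 MN·m per $
  tungsten: M = 0.500 MN·m per $
The maximum is for concrete.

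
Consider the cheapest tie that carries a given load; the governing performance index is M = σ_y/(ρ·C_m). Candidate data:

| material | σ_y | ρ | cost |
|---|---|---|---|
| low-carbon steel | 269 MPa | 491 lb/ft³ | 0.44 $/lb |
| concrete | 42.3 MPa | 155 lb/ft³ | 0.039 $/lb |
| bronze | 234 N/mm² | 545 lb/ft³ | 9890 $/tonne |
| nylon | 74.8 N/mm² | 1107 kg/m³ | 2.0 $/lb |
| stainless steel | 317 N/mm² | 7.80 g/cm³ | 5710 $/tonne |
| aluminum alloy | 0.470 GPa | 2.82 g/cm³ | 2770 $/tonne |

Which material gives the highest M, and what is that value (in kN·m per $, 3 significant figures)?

concrete, M = 198 kN·m per $

Normalizing units and computing the index:
  low-carbon steel: σ_y = 269.0 MPa, ρ = 7865 kg/m³, cost = 0.9700 $/kg
  concrete: σ_y = 42.30 MPa, ρ = 2483 kg/m³, cost = 0.08598 $/kg
  bronze: σ_y = 234.0 MPa, ρ = 8730 kg/m³, cost = 9.890 $/kg
  nylon: σ_y = 74.80 MPa, ρ = 1107 kg/m³, cost = 4.409 $/kg
  stainless steel: σ_y = 317.0 MPa, ρ = 7800 kg/m³, cost = 5.710 $/kg
  aluminum alloy: σ_y = 470.0 MPa, ρ = 2820 kg/m³, cost = 2.770 $/kg
  concrete: M = 198 kN·m per $
  aluminum alloy: M = 60.2 kN·m per $
  low-carbon steel: M = 35.3 kN·m per $
  nylon: M = 15.3 kN·m per $
  stainless steel: M = 7.12 kN·m per $
  bronze: M = 2.71 kN·m per $
Concrete ranks first.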